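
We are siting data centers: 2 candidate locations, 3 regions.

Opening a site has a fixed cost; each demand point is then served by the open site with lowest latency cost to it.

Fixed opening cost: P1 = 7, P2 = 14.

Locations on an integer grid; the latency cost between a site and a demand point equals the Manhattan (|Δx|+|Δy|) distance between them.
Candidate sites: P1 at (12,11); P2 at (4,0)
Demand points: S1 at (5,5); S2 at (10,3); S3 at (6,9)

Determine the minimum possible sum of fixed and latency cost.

Open {P1}: assign each demand point to its cheapest open site.
  S1→P1 13, S2→P1 10, S3→P1 8
  latency cost 31, fixed 7 → total 38.
Compare {P2}: latency cost 26 + fixed 14 = 40.
Compare {P1, P2}: latency cost 23 + fixed 21 = 44.

38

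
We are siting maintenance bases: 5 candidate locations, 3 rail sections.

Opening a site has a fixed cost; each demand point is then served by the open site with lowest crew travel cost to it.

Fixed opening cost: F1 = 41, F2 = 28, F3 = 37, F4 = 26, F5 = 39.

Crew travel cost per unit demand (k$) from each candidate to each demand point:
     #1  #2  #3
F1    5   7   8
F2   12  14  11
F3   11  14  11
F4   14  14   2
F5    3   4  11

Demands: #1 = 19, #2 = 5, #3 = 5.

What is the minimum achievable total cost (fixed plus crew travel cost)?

152

Open {F4, F5}: assign each demand point to its cheapest open site.
  #1→F5 19×3=57, #2→F5 5×4=20, #3→F4 5×2=10
  crew travel cost 87, fixed 65 → total 152.
Compare {F5}: crew travel cost 132 + fixed 39 = 171.
Compare {F2, F4, F5}: crew travel cost 87 + fixed 93 = 180.
Compare {F3, F4, F5}: crew travel cost 87 + fixed 102 = 189.
All other subsets cost ≥ 171. Minimum total cost: 152.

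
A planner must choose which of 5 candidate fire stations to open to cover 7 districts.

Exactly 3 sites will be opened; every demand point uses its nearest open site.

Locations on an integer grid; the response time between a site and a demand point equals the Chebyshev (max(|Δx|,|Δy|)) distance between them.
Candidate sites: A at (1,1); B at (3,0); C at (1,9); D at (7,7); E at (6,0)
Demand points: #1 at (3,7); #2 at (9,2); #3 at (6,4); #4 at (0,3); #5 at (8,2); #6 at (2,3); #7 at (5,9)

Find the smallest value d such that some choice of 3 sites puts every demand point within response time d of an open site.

4

Open {A, C, E}.
  Farthest demand point is #3 at response time 4 (to E); all others are ≤ 4.
With {A, D, E} the worst case is 4.
With {B, C, E} the worst case is 4.
No size-3 selection achieves below 4.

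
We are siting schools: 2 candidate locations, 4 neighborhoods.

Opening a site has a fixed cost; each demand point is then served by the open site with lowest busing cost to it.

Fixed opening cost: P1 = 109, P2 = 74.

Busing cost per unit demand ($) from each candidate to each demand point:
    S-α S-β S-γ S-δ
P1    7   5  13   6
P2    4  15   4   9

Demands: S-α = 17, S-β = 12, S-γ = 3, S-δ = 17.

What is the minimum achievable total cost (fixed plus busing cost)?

425

Open {P1, P2}: assign each demand point to its cheapest open site.
  S-α→P2 17×4=68, S-β→P1 12×5=60, S-γ→P2 3×4=12, S-δ→P1 17×6=102
  busing cost 242, fixed 183 → total 425.
Compare {P1}: busing cost 320 + fixed 109 = 429.
Compare {P2}: busing cost 413 + fixed 74 = 487.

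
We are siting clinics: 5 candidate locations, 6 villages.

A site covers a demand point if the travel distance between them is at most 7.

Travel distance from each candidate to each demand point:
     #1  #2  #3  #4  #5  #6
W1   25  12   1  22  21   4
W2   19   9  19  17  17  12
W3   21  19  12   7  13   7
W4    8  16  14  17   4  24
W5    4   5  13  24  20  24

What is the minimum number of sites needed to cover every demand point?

Coverage sets (demand points within 7 of each site):
  W1: {#3, #6}
  W2: {}
  W3: {#4, #6}
  W4: {#5}
  W5: {#1, #2}
No 3 sites suffice: every size-3 union leaves at least one demand point uncovered.
But {W1, W3, W4, W5} covers everything, so the minimum is 4.

4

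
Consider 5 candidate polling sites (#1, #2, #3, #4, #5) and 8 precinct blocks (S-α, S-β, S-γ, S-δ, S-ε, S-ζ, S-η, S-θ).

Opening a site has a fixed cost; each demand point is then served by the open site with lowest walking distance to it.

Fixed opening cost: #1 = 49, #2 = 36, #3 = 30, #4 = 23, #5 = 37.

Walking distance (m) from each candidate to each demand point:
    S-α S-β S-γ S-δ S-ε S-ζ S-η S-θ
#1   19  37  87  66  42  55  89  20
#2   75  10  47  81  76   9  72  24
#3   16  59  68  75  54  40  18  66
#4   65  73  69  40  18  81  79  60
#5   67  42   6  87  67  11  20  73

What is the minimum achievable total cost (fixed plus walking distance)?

Open {#2, #3, #4, #5}: assign each demand point to its cheapest open site.
  S-α→#3 16, S-β→#2 10, S-γ→#5 6, S-δ→#4 40, S-ε→#4 18, S-ζ→#2 9, S-η→#3 18, S-θ→#2 24
  walking distance 141, fixed 126 → total 267.
Compare {#2, #3, #4}: walking distance 182 + fixed 89 = 271.
Compare {#1, #4, #5}: walking distance 171 + fixed 109 = 280.
Compare {#1, #2, #4, #5}: walking distance 142 + fixed 145 = 287.
All other subsets cost ≥ 271. Minimum total cost: 267.

267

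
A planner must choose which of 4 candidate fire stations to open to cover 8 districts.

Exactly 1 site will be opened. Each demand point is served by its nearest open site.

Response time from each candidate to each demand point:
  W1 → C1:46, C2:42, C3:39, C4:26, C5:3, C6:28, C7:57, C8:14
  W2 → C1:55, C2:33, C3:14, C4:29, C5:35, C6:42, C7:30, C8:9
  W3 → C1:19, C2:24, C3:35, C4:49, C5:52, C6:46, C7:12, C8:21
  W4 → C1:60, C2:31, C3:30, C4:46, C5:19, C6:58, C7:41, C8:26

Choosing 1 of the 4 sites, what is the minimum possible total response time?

Open {W2}.
  C1→W2 55, C2→W2 33, C3→W2 14, C4→W2 29, C5→W2 35, C6→W2 42, C7→W2 30, C8→W2 9  ⇒ total 247.
Compare {W1}: total 255.
Compare {W3}: total 258.
No size-1 selection does better; minimum is 247.

247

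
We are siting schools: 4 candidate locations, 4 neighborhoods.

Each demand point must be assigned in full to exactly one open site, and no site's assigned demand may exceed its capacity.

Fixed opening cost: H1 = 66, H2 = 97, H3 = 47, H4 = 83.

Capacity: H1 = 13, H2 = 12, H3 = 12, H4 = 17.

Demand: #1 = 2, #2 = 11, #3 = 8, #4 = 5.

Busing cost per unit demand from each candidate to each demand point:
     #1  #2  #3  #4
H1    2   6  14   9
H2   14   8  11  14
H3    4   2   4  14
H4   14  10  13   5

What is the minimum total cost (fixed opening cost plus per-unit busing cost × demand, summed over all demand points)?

305

Open {H3, H4}; cheapest assignment that respects the capacities:
  H3 (cap 12, load 10): #1, #3 — cost 2×4 + 8×4 = 40
  H4 (cap 17, load 16): #2, #4 — cost 11×10 + 5×5 = 135
  Shipping 175, fixed 130 → total 305.
  Any other capacity-feasible assignment to {H3, H4} ships for at least 175.
Compare {H1, H3, H4}: its best feasible assignment gives total 323.
Compare {H1, H4}: its best feasible assignment gives total 348.
Every other set of open sites that can feasibly serve all demand totals ≥ 323 even under its best assignment. Minimum: 305.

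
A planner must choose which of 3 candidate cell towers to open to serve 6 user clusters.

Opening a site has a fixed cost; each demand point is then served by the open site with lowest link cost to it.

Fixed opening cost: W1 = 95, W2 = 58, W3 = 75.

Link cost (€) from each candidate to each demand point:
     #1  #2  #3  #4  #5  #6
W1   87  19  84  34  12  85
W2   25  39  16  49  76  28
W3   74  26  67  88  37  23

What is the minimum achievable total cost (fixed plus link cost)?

Open {W1, W2}: assign each demand point to its cheapest open site.
  #1→W2 25, #2→W1 19, #3→W2 16, #4→W1 34, #5→W1 12, #6→W2 28
  link cost 134, fixed 153 → total 287.
Compare {W2}: link cost 233 + fixed 58 = 291.
Compare {W2, W3}: link cost 176 + fixed 133 = 309.
Compare {W1, W2, W3}: link cost 129 + fixed 228 = 357.
All other subsets cost ≥ 291. Minimum total cost: 287.

287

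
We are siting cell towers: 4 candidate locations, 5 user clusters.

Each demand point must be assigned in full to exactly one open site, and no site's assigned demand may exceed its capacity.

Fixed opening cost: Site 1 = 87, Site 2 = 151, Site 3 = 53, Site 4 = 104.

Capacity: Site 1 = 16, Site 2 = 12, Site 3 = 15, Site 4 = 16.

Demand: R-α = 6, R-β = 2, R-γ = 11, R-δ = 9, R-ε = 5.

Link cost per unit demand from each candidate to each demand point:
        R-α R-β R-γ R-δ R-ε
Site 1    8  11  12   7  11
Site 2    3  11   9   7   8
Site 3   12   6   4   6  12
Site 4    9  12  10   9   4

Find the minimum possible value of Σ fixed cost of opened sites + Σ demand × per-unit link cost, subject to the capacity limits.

431

Open {Site 1, Site 3, Site 4}; cheapest assignment that respects the capacities:
  Site 1 (cap 16, load 15): R-α, R-δ — cost 6×8 + 9×7 = 111
  Site 3 (cap 15, load 13): R-β, R-γ — cost 2×6 + 11×4 = 56
  Site 4 (cap 16, load 5): R-ε — cost 5×4 = 20
  Shipping 187, fixed 244 → total 431.
  Any other capacity-feasible assignment to {Site 1, Site 3, Site 4} ships for at least 187.
Compare {Site 1, Site 2, Site 3}: its best feasible assignment gives total 468.
Compare {Site 2, Site 3, Site 4}: its best feasible assignment gives total 483.
Every other set of open sites that can feasibly serve all demand totals ≥ 468 even under its best assignment. Minimum: 431.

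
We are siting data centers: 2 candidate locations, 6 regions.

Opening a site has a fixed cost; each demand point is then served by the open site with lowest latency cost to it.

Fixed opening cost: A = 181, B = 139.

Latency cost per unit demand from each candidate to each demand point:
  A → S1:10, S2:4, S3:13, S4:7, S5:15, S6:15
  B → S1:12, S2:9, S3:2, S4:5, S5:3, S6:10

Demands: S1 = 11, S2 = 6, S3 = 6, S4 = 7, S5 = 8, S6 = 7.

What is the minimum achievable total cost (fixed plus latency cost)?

466

Open {B}: assign each demand point to its cheapest open site.
  S1→B 11×12=132, S2→B 6×9=54, S3→B 6×2=12, S4→B 7×5=35, S5→B 8×3=24, S6→B 7×10=70
  latency cost 327, fixed 139 → total 466.
Compare {A, B}: latency cost 275 + fixed 320 = 595.
Compare {A}: latency cost 486 + fixed 181 = 667.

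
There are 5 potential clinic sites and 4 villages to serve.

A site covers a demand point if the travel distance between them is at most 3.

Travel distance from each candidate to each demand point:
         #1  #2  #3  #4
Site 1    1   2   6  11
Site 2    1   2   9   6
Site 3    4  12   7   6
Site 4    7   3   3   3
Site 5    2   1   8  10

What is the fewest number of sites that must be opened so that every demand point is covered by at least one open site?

Coverage sets (demand points within 3 of each site):
  Site 1: {#1, #2}
  Site 2: {#1, #2}
  Site 3: {}
  Site 4: {#2, #3, #4}
  Site 5: {#1, #2}
No single site covers all 4 demand points.
But {Site 1, Site 4} covers everything, so the minimum is 2.

2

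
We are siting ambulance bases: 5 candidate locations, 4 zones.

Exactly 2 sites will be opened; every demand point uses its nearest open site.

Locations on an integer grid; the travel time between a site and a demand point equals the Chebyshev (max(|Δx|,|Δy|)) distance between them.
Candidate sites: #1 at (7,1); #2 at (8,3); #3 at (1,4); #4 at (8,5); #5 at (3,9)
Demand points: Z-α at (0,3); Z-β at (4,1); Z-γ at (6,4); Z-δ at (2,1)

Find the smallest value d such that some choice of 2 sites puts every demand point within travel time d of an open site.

3

Open {#1, #3}.
  Farthest demand point is Z-β at travel time 3 (to #1); all others are ≤ 3.
With {#2, #3} the worst case is 3.
With {#3, #4} the worst case is 3.
No size-2 selection achieves below 3.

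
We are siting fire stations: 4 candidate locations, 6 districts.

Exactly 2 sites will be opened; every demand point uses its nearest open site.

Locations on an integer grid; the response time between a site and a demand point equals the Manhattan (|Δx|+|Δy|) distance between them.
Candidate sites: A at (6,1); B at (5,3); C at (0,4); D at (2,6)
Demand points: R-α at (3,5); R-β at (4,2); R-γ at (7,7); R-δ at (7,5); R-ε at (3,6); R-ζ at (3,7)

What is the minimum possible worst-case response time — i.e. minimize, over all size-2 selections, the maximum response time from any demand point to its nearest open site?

Open {A, B}.
  Farthest demand point is R-γ at response time 6 (to B); all others are ≤ 6.
With {A, D} the worst case is 6.
With {B, C} the worst case is 6.
No size-2 selection achieves below 6.

6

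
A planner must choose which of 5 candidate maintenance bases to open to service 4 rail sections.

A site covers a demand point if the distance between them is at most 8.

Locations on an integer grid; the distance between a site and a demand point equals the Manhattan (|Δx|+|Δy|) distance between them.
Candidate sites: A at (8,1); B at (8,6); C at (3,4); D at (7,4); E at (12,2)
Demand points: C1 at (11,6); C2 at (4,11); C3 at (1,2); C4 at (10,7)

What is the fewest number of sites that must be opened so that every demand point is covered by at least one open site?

Coverage sets (demand points within 8 of each site):
  A: {C1, C3, C4}
  B: {C1, C4}
  C: {C2, C3}
  D: {C1, C3, C4}
  E: {C1, C4}
No single site covers all 4 demand points.
But {A, C} covers everything, so the minimum is 2.

2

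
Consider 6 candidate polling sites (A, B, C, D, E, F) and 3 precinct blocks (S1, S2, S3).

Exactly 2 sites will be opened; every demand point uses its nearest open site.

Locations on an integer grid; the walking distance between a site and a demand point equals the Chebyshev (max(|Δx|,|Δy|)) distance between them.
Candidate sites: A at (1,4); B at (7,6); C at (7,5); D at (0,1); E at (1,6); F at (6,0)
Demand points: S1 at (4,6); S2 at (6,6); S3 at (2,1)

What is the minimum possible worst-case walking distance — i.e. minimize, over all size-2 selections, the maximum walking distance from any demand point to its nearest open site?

Open {A, B}.
  Farthest demand point is S1 at walking distance 3 (to A); all others are ≤ 3.
With {A, C} the worst case is 3.
With {B, D} the worst case is 3.
No size-2 selection achieves below 3.

3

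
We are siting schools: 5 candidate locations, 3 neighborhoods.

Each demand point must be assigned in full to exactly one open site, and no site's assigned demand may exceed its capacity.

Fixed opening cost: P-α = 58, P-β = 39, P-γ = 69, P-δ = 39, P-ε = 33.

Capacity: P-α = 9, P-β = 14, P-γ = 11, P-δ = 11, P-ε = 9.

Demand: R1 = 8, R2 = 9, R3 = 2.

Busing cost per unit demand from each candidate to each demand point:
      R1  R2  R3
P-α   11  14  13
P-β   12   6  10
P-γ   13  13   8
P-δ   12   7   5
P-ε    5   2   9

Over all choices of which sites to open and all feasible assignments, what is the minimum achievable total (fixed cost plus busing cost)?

Open {P-δ, P-ε}; cheapest assignment that respects the capacities:
  P-δ (cap 11, load 11): R2, R3 — cost 9×7 + 2×5 = 73
  P-ε (cap 9, load 8): R1 — cost 8×5 = 40
  Shipping 113, fixed 72 → total 185.
  Any other capacity-feasible assignment to {P-δ, P-ε} ships for at least 113.
Compare {P-β, P-ε}: its best feasible assignment gives total 186.
Compare {P-β, P-δ, P-ε}: its best feasible assignment gives total 215.
Every other set of open sites that can feasibly serve all demand totals ≥ 186 even under its best assignment. Minimum: 185.

185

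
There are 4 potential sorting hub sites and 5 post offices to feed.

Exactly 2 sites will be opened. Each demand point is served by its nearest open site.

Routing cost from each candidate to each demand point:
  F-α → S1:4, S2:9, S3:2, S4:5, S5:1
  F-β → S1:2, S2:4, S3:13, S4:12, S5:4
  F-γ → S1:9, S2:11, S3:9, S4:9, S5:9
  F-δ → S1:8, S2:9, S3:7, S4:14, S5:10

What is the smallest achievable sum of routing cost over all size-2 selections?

Open {F-α, F-β}.
  S1→F-β 2, S2→F-β 4, S3→F-α 2, S4→F-α 5, S5→F-α 1  ⇒ total 14.
Compare {F-α, F-γ}: total 21.
Compare {F-α, F-δ}: total 21.
No size-2 selection does better; minimum is 14.

14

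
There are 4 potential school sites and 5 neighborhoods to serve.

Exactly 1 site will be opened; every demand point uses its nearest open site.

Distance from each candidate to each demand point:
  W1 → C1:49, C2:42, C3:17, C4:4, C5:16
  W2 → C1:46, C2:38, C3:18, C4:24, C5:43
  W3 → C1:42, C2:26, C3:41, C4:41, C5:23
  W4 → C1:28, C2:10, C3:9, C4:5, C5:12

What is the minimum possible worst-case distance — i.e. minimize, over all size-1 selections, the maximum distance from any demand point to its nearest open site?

Open {W4}.
  Farthest demand point is C1 at distance 28 (to W4); all others are ≤ 28.
With {W3} the worst case is 42.
With {W2} the worst case is 46.
No size-1 selection achieves below 28.

28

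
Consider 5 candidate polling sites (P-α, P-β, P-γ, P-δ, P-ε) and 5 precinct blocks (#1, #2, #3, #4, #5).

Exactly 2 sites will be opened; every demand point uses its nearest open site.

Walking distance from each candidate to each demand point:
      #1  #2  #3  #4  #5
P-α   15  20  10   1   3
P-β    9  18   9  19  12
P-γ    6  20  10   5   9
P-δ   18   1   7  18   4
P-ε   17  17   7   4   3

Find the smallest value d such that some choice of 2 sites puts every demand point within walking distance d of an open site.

7

Open {P-γ, P-δ}.
  Farthest demand point is #3 at walking distance 7 (to P-δ); all others are ≤ 7.
With {P-α, P-δ} the worst case is 15.
With {P-α, P-ε} the worst case is 17.
No size-2 selection achieves below 7.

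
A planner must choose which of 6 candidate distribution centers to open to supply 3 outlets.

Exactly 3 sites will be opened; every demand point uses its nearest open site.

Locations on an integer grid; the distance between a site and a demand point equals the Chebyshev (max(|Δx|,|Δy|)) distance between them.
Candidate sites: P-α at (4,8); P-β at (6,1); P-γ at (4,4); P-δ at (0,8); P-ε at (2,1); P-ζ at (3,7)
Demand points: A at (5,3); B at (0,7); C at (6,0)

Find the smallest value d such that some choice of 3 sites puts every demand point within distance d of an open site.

Open {P-β, P-γ, P-δ}.
  Farthest demand point is A at distance 1 (to P-γ); all others are ≤ 1.
With {P-α, P-β, P-δ} the worst case is 2.
With {P-β, P-δ, P-ε} the worst case is 2.
No size-3 selection achieves below 1.

1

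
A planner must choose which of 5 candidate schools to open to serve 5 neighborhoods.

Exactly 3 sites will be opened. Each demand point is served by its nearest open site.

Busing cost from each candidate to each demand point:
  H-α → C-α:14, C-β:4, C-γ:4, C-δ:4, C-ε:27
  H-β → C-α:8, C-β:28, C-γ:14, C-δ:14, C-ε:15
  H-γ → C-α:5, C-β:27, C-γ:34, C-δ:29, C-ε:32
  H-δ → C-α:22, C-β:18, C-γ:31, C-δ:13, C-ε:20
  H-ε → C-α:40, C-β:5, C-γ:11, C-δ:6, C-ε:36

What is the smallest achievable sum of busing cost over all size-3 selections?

Open {H-α, H-β, H-γ}.
  C-α→H-γ 5, C-β→H-α 4, C-γ→H-α 4, C-δ→H-α 4, C-ε→H-β 15  ⇒ total 32.
Compare {H-α, H-β, H-δ}: total 35.
Compare {H-α, H-β, H-ε}: total 35.
No size-3 selection does better; minimum is 32.

32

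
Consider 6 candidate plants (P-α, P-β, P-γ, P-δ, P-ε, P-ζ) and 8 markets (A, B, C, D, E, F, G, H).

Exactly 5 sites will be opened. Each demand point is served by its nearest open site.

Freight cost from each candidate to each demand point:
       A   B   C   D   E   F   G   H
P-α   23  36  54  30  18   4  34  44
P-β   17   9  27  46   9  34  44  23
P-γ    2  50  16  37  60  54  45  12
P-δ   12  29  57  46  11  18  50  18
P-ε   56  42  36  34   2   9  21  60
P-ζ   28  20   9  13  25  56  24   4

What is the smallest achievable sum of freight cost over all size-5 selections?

64

Open {P-α, P-β, P-γ, P-ε, P-ζ}.
  A→P-γ 2, B→P-β 9, C→P-ζ 9, D→P-ζ 13, E→P-ε 2, F→P-α 4, G→P-ε 21, H→P-ζ 4  ⇒ total 64.
Compare {P-β, P-γ, P-δ, P-ε, P-ζ}: total 69.
Compare {P-α, P-β, P-γ, P-δ, P-ζ}: total 74.
No size-5 selection does better; minimum is 64.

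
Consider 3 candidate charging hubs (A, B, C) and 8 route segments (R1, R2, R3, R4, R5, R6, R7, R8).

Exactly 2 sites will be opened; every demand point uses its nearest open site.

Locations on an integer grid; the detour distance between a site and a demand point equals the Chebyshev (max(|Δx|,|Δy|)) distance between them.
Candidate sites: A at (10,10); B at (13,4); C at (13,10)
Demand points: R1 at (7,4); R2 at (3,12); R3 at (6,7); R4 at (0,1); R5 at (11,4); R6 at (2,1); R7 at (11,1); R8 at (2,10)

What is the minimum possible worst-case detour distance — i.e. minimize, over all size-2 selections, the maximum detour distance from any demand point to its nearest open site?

Open {A, B}.
  Farthest demand point is R4 at detour distance 10 (to A); all others are ≤ 10.
With {A, C} the worst case is 10.
With {B, C} the worst case is 13.
No size-2 selection achieves below 10.

10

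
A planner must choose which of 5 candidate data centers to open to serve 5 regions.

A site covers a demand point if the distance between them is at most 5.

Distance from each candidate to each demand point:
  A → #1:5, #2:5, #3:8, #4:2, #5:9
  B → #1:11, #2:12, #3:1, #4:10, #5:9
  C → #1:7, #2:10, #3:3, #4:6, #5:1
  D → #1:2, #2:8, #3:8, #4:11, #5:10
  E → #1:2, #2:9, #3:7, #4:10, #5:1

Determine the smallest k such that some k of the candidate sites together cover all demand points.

Coverage sets (demand points within 5 of each site):
  A: {#1, #2, #4}
  B: {#3}
  C: {#3, #5}
  D: {#1}
  E: {#1, #5}
No single site covers all 5 demand points.
But {A, C} covers everything, so the minimum is 2.

2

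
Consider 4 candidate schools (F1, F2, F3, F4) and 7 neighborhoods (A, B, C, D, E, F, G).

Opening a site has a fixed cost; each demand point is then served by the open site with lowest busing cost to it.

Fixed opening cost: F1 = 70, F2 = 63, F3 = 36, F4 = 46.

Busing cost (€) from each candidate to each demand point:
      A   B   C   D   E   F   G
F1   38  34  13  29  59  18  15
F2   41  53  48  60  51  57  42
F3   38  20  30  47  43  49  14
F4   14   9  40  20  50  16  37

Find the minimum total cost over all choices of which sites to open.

228

Open {F3, F4}: assign each demand point to its cheapest open site.
  A→F4 14, B→F4 9, C→F3 30, D→F4 20, E→F3 43, F→F4 16, G→F3 14
  busing cost 146, fixed 82 → total 228.
Compare {F4}: busing cost 186 + fixed 46 = 232.
Compare {F1, F4}: busing cost 137 + fixed 116 = 253.
Compare {F1}: busing cost 206 + fixed 70 = 276.
All other subsets cost ≥ 232. Minimum total cost: 228.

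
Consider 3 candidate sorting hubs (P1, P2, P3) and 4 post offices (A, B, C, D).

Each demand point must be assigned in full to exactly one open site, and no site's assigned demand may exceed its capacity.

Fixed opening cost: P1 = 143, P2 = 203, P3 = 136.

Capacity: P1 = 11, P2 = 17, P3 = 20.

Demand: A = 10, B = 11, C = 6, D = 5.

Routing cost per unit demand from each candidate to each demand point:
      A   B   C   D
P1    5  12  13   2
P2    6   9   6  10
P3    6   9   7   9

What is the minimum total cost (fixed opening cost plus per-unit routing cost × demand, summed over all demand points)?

Open {P2, P3}; cheapest assignment that respects the capacities:
  P2 (cap 17, load 17): B, C — cost 11×9 + 6×6 = 135
  P3 (cap 20, load 15): A, D — cost 10×6 + 5×9 = 105
  Shipping 240, fixed 339 → total 579.
  Any other capacity-feasible assignment to {P2, P3} ships for at least 240.
Compare {P1, P2, P3}: its best feasible assignment gives total 687.
Every other set of open sites that can feasibly serve all demand totals ≥ 687 even under its best assignment. Minimum: 579.

579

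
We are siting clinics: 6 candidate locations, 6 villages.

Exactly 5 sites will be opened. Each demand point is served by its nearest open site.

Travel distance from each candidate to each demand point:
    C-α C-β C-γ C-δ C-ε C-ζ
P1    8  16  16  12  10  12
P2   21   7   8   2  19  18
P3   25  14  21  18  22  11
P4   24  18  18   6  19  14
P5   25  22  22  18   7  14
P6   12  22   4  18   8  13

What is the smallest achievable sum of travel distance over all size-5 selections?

39

Open {P1, P2, P3, P5, P6}.
  C-α→P1 8, C-β→P2 7, C-γ→P6 4, C-δ→P2 2, C-ε→P5 7, C-ζ→P3 11  ⇒ total 39.
Compare {P1, P2, P3, P4, P6}: total 40.
Compare {P1, P2, P4, P5, P6}: total 40.
No size-5 selection does better; minimum is 39.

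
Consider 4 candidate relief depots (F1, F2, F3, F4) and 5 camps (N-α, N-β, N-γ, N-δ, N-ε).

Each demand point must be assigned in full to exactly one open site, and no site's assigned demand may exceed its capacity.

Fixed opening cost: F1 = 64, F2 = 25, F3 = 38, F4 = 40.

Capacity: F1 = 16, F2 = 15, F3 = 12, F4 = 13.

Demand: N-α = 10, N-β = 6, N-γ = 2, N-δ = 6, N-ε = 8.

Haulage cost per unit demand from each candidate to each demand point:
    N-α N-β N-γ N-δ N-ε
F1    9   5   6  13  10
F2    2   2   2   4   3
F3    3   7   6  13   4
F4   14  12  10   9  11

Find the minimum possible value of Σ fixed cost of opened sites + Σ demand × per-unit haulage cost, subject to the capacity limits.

235

Open {F2, F3, F4}; cheapest assignment that respects the capacities:
  F2 (cap 15, load 14): N-β, N-ε — cost 6×2 + 8×3 = 36
  F3 (cap 12, load 12): N-α, N-γ — cost 10×3 + 2×6 = 42
  F4 (cap 13, load 6): N-δ — cost 6×9 = 54
  Shipping 132, fixed 103 → total 235.
  Any other capacity-feasible assignment to {F2, F3, F4} ships for at least 132.
Compare {F1, F2, F3}: its best feasible assignment gives total 247.
Compare {F1, F2, F3, F4}: its best feasible assignment gives total 287.
Every other set of open sites that can feasibly serve all demand totals ≥ 247 even under its best assignment. Minimum: 235.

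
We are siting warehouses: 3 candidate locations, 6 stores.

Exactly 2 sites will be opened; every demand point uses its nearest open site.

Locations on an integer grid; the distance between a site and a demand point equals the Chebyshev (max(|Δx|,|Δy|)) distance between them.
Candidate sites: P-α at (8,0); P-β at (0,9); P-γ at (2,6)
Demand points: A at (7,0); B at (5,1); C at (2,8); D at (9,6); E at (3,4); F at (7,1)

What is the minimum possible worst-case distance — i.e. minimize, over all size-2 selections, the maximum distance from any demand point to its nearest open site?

Open {P-α, P-β}.
  Farthest demand point is D at distance 6 (to P-α); all others are ≤ 6.
With {P-α, P-γ} the worst case is 6.
With {P-β, P-γ} the worst case is 7.
No size-2 selection achieves below 6.

6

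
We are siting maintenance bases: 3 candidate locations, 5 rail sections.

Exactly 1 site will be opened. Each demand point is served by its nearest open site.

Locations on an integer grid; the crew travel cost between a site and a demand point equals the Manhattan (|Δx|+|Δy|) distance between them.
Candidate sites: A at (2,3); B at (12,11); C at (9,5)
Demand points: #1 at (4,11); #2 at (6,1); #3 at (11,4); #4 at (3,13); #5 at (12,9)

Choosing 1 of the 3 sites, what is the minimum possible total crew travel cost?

42

Open {C}.
  #1→C 11, #2→C 7, #3→C 3, #4→C 14, #5→C 7  ⇒ total 42.
Compare {B}: total 45.
Compare {A}: total 53.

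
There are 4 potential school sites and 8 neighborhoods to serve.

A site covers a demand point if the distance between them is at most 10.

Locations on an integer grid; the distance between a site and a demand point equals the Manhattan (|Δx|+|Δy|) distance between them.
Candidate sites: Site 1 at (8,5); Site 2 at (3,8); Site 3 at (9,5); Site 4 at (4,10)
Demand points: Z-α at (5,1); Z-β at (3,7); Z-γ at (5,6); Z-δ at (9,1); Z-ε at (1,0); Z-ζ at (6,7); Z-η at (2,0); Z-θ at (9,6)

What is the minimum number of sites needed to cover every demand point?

Coverage sets (demand points within 10 of each site):
  Site 1: {Z-α, Z-β, Z-γ, Z-δ, Z-ζ, Z-θ}
  Site 2: {Z-α, Z-β, Z-γ, Z-ε, Z-ζ, Z-η, Z-θ}
  Site 3: {Z-α, Z-β, Z-γ, Z-δ, Z-ζ, Z-θ}
  Site 4: {Z-α, Z-β, Z-γ, Z-ζ, Z-θ}
No single site covers all 8 demand points.
But {Site 1, Site 2} covers everything, so the minimum is 2.

2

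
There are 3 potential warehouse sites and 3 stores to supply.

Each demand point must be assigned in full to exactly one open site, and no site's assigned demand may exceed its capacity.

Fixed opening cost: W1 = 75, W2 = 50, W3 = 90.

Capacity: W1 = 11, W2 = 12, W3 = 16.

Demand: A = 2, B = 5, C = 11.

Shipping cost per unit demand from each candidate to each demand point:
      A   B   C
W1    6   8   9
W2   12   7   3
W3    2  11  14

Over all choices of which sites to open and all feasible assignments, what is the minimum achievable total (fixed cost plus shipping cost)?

Open {W1, W2}; cheapest assignment that respects the capacities:
  W1 (cap 11, load 7): A, B — cost 2×6 + 5×8 = 52
  W2 (cap 12, load 11): C — cost 11×3 = 33
  Shipping 85, fixed 125 → total 210.
  Any other capacity-feasible assignment to {W1, W2} ships for at least 85.
Compare {W2, W3}: its best feasible assignment gives total 232.
Compare {W1, W2, W3}: its best feasible assignment gives total 292.
Every other set of open sites that can feasibly serve all demand totals ≥ 232 even under its best assignment. Minimum: 210.

210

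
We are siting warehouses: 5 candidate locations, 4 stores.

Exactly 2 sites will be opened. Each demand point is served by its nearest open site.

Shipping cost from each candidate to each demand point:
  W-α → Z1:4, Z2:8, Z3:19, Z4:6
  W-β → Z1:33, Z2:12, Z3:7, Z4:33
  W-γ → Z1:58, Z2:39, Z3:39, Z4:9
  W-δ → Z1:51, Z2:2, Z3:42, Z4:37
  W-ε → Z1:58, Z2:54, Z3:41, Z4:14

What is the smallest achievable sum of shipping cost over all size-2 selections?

Open {W-α, W-β}.
  Z1→W-α 4, Z2→W-α 8, Z3→W-β 7, Z4→W-α 6  ⇒ total 25.
Compare {W-α, W-δ}: total 31.
Compare {W-α, W-γ}: total 37.
No size-2 selection does better; minimum is 25.

25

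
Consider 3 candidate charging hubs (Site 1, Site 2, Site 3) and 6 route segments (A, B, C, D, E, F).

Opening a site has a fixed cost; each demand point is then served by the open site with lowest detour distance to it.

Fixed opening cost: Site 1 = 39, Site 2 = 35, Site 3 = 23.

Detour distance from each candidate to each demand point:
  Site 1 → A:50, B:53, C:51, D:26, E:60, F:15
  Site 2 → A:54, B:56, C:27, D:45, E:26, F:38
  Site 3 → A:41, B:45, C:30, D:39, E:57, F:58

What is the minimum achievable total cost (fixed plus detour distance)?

Open {Site 1, Site 2}: assign each demand point to its cheapest open site.
  A→Site 1 50, B→Site 1 53, C→Site 2 27, D→Site 1 26, E→Site 2 26, F→Site 1 15
  detour distance 197, fixed 74 → total 271.
Compare {Site 2, Site 3}: detour distance 216 + fixed 58 = 274.
Compare {Site 1, Site 3}: detour distance 214 + fixed 62 = 276.
Compare {Site 1, Site 2, Site 3}: detour distance 180 + fixed 97 = 277.
All other subsets cost ≥ 274. Minimum total cost: 271.

271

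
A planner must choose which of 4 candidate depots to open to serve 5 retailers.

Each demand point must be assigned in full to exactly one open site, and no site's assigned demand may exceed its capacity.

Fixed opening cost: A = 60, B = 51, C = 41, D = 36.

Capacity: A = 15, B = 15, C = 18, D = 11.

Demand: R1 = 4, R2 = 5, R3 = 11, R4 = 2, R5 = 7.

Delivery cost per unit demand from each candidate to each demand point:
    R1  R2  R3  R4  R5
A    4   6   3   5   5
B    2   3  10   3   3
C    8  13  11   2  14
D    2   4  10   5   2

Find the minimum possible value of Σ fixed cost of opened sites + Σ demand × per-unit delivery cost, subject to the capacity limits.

202

Open {A, B}; cheapest assignment that respects the capacities:
  A (cap 15, load 15): R1, R3 — cost 4×4 + 11×3 = 49
  B (cap 15, load 14): R2, R4, R5 — cost 5×3 + 2×3 + 7×3 = 42
  Shipping 91, fixed 111 → total 202.
  Any other capacity-feasible assignment to {A, B} ships for at least 91.
Compare {A, B, D}: its best feasible assignment gives total 223.
Compare {A, B, C}: its best feasible assignment gives total 241.
Every other set of open sites that can feasibly serve all demand totals ≥ 223 even under its best assignment. Minimum: 202.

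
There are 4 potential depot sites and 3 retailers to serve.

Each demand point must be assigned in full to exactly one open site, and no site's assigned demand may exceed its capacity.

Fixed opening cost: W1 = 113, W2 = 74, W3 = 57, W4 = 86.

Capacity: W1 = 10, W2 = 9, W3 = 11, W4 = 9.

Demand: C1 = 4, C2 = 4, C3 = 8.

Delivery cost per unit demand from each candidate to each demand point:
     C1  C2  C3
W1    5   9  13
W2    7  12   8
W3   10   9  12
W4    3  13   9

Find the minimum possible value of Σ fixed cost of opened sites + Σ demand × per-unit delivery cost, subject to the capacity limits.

Open {W2, W3}; cheapest assignment that respects the capacities:
  W2 (cap 9, load 8): C3 — cost 8×8 = 64
  W3 (cap 11, load 8): C1, C2 — cost 4×10 + 4×9 = 76
  Shipping 140, fixed 131 → total 271.
  Any other capacity-feasible assignment to {W2, W3} ships for at least 140.
Compare {W2, W4}: its best feasible assignment gives total 288.
Compare {W3, W4}: its best feasible assignment gives total 291.
Every other set of open sites that can feasibly serve all demand totals ≥ 288 even under its best assignment. Minimum: 271.

271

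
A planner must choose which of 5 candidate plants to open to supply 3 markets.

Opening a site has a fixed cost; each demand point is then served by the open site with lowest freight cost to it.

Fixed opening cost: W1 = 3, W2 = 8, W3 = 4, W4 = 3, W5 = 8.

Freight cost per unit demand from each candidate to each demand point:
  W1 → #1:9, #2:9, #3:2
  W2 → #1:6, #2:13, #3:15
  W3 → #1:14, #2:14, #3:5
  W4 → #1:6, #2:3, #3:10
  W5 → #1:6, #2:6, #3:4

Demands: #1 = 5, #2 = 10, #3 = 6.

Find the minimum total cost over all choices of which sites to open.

78

Open {W1, W4}: assign each demand point to its cheapest open site.
  #1→W4 5×6=30, #2→W4 10×3=30, #3→W1 6×2=12
  freight cost 72, fixed 6 → total 78.
Compare {W1, W3, W4}: freight cost 72 + fixed 10 = 82.
Compare {W1, W2, W4}: freight cost 72 + fixed 14 = 86.
Compare {W1, W4, W5}: freight cost 72 + fixed 14 = 86.
All other subsets cost ≥ 82. Minimum total cost: 78.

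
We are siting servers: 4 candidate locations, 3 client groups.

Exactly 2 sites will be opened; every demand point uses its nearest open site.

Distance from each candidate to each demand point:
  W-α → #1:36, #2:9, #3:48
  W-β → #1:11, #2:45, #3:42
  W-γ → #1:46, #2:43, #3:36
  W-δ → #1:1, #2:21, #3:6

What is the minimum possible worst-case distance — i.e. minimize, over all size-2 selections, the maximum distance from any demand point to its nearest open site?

9

Open {W-α, W-δ}.
  Farthest demand point is #2 at distance 9 (to W-α); all others are ≤ 9.
With {W-β, W-δ} the worst case is 21.
With {W-γ, W-δ} the worst case is 21.
No size-2 selection achieves below 9.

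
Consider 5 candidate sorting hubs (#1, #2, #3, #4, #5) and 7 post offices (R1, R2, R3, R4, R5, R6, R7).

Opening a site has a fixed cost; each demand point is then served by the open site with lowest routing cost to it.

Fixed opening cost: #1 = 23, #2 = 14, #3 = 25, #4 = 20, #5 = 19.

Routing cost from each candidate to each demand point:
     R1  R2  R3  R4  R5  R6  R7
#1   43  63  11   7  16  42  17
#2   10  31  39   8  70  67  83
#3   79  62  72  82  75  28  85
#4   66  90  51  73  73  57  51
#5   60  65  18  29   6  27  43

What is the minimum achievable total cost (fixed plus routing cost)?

165

Open {#1, #2, #5}: assign each demand point to its cheapest open site.
  R1→#2 10, R2→#2 31, R3→#1 11, R4→#1 7, R5→#5 6, R6→#5 27, R7→#1 17
  routing cost 109, fixed 56 → total 165.
Compare {#1, #2}: routing cost 134 + fixed 37 = 171.
Compare {#2, #5}: routing cost 143 + fixed 33 = 176.
Compare {#1, #2, #3}: routing cost 120 + fixed 62 = 182.
All other subsets cost ≥ 171. Minimum total cost: 165.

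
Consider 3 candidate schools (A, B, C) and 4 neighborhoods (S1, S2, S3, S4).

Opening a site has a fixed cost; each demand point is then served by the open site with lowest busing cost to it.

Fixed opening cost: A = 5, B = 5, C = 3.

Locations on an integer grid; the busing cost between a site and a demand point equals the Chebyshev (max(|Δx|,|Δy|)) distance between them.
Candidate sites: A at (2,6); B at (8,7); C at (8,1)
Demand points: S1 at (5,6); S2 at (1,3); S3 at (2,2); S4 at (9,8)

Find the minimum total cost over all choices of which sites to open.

21

Open {A, B}: assign each demand point to its cheapest open site.
  S1→A 3, S2→A 3, S3→A 4, S4→B 1
  busing cost 11, fixed 10 → total 21.
Compare {A}: busing cost 17 + fixed 5 = 22.
Compare {B}: busing cost 17 + fixed 5 = 22.
Compare {A, B, C}: busing cost 11 + fixed 13 = 24.
All other subsets cost ≥ 22. Minimum total cost: 21.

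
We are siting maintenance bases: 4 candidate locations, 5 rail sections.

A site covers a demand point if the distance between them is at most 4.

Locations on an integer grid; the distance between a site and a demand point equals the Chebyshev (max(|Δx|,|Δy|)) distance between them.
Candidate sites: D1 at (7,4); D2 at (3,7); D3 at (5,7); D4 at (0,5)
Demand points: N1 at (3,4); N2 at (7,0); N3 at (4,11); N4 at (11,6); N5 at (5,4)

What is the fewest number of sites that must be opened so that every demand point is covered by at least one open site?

Coverage sets (demand points within 4 of each site):
  D1: {N1, N2, N4, N5}
  D2: {N1, N3, N5}
  D3: {N1, N3, N5}
  D4: {N1}
No single site covers all 5 demand points.
But {D1, D2} covers everything, so the minimum is 2.

2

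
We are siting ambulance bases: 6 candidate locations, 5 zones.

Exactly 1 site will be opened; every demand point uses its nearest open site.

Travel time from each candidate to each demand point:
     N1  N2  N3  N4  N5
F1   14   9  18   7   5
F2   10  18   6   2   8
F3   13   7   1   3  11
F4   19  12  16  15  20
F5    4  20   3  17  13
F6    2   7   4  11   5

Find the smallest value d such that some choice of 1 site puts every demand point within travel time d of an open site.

Open {F6}.
  Farthest demand point is N4 at travel time 11 (to F6); all others are ≤ 11.
With {F3} the worst case is 13.
With {F1} the worst case is 18.
No size-1 selection achieves below 11.

11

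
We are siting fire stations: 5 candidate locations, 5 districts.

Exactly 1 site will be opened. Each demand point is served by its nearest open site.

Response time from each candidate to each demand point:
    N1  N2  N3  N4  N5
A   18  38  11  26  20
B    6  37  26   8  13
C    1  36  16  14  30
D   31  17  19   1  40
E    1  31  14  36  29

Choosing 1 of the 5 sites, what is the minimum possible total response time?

Open {B}.
  N1→B 6, N2→B 37, N3→B 26, N4→B 8, N5→B 13  ⇒ total 90.
Compare {C}: total 97.
Compare {D}: total 108.
No size-1 selection does better; minimum is 90.

90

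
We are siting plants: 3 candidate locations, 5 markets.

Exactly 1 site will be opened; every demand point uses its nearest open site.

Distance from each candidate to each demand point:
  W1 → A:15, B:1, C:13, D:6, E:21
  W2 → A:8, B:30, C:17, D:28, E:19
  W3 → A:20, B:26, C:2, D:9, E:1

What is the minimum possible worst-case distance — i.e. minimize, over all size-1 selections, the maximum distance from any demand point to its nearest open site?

21

Open {W1}.
  Farthest demand point is E at distance 21 (to W1); all others are ≤ 21.
With {W3} the worst case is 26.
With {W2} the worst case is 30.
No size-1 selection achieves below 21.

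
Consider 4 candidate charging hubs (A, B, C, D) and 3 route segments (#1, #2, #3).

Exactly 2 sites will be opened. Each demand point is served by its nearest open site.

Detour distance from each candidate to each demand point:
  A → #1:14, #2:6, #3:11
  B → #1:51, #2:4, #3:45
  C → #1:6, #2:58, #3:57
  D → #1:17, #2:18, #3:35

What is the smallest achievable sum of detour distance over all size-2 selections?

23

Open {A, C}.
  #1→C 6, #2→A 6, #3→A 11  ⇒ total 23.
Compare {A, B}: total 29.
Compare {A, D}: total 31.
No size-2 selection does better; minimum is 23.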